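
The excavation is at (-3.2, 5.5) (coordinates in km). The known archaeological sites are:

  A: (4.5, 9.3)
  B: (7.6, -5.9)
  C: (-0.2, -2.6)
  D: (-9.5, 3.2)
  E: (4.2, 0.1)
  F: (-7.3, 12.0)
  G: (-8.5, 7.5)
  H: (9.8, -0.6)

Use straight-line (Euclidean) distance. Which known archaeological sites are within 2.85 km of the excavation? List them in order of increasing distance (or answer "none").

none

Distances from (-3.2, 5.5):
A: 8.59 km
B: 15.70 km
C: 8.64 km
D: 6.71 km
E: 9.16 km
F: 7.69 km
G: 5.66 km
H: 14.36 km
Threshold 2.85 km: none within range.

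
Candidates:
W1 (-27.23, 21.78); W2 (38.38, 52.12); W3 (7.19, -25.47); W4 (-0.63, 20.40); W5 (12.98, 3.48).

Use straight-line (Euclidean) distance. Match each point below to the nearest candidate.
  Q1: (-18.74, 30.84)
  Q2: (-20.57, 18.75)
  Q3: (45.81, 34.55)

Q1→W1; Q2→W1; Q3→W2

Q1 at (-18.74, 30.84):
  W1: 12.42
  W2: 60.96
  W3: 61.99
  W4: 20.90
  W5: 41.89
  → nearest: W1 (12.42)
Q2 at (-20.57, 18.75):
  W1: 7.32
  W2: 67.74
  W3: 52.21
  W4: 20.01
  W5: 36.86
  → nearest: W1 (7.32)
Q3 at (45.81, 34.55):
  W1: 74.15
  W2: 19.08
  W3: 71.37
  W4: 48.55
  W5: 45.20
  → nearest: W2 (19.08)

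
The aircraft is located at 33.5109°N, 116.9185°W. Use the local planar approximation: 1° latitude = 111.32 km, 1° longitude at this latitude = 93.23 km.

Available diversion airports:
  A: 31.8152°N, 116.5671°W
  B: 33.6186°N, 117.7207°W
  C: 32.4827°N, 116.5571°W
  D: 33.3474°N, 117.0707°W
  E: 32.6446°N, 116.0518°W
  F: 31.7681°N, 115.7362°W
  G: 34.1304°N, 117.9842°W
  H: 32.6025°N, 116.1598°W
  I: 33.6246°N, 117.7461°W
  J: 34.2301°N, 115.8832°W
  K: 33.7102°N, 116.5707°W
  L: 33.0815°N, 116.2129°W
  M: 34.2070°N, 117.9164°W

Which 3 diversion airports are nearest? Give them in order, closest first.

D, K, B

Distances from 33.5109°N, 116.9185°W:
A: 191.5871 km
B: 75.7440 km
C: 119.3154 km
D: 23.0784 km
E: 125.8135 km
F: 223.1346 km
G: 120.9434 km
H: 123.4063 km
I: 78.1884 km
J: 125.4039 km
K: 39.2890 km
L: 81.3162 km
M: 121.0787 km
Sorted: D (23.0784 km) < K (39.2890 km) < B (75.7440 km) < I (78.1884 km) < L (81.3162 km) < …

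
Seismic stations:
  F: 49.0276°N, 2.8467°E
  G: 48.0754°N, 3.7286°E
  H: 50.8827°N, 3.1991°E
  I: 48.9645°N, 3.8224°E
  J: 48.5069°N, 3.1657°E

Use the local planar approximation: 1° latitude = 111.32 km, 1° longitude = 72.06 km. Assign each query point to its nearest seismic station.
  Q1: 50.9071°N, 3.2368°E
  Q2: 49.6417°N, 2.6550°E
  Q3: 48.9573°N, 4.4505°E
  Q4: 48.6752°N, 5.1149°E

Q1 at 50.9071°N, 3.2368°E:
  F: √((-1.8795·111.32)² + (-0.3901·72.06)²) = √(43775.493969 + 790.206170) = 211.1059 km
  G: √((-2.8317·111.32)² + (0.4918·72.06)²) = √(99366.702275 + 1255.930376) = 317.2107 km
  H: √((-0.0244·111.32)² + (-0.0377·72.06)²) = √(7.377786 + 7.380252) = 3.8416 km
  I: √((-1.9426·111.32)² + (0.5856·72.06)²) = √(46764.162840 + 1780.699561) = 220.3290 km
  J: √((-2.4002·111.32)² + (-0.0711·72.06)²) = √(71390.637176 + 26.249904) = 267.2394 km
  → nearest: H (3.8416 km)
Q2 at 49.6417°N, 2.6550°E:
  F: √((-0.6141·111.32)² + (0.1917·72.06)²) = √(4673.309995 + 190.823888) = 69.7433 km
  G: √((-1.5663·111.32)² + (1.0736·72.06)²) = √(30401.589540 + 5985.129081) = 190.7530 km
  H: √((1.2410·111.32)² + (0.5441·72.06)²) = √(19084.903060 + 1537.255188) = 143.6042 km
  I: √((-0.6772·111.32)² + (1.1674·72.06)²) = √(5683.034522 + 7076.652883) = 112.9588 km
  J: √((-1.1348·111.32)² + (0.5107·72.06)²) = √(15958.242106 + 1354.316692) = 131.5772 km
  → nearest: F (69.7433 km)
Q3 at 48.9573°N, 4.4505°E:
  F: √((0.0703·111.32)² + (-1.6038·72.06)²) = √(61.243083 + 13356.385144) = 115.8345 km
  G: √((-0.8819·111.32)² + (-0.7219·72.06)²) = √(9637.959134 + 2706.092261) = 111.1038 km
  H: √((1.9254·111.32)² + (-1.2514·72.06)²) = √(45939.718563 + 8131.690055) = 232.5326 km
  I: √((0.0072·111.32)² + (-0.6281·72.06)²) = √(0.642409 + 2048.547802) = 45.2680 km
  J: √((-0.4504·111.32)² + (-1.2848·72.06)²) = √(2513.871990 + 8571.554117) = 105.2874 km
  → nearest: I (45.2680 km)
Q4 at 48.6752°N, 5.1149°E:
  F: √((0.3524·111.32)² + (-2.2682·72.06)²) = √(1538.927622 + 26714.755747) = 168.0883 km
  G: √((-0.5998·111.32)² + (-1.3863·72.06)²) = √(4458.197646 + 9979.366255) = 120.1564 km
  H: √((2.2075·111.32)² + (-1.9158·72.06)²) = √(60387.606973 + 19058.506009) = 281.8619 km
  I: √((0.2893·111.32)² + (-1.2925·72.06)²) = √(1037.154038 + 8674.603220) = 98.5482 km
  J: √((-0.1683·111.32)² + (-1.9492·72.06)²) = √(351.006070 + 19728.829564) = 141.7033 km
  → nearest: I (98.5482 km)

Q1→H; Q2→F; Q3→I; Q4→I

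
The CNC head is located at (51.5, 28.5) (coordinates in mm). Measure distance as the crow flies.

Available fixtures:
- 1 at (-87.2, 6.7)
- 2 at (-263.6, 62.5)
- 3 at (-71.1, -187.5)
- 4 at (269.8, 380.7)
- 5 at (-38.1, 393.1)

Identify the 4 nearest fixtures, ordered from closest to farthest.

1, 3, 2, 5

Distances from (51.5, 28.5):
1: 140.4 mm
2: 316.9 mm
3: 248.4 mm
4: 414.4 mm
5: 375.4 mm
Sorted: 1 (140.4 mm) < 3 (248.4 mm) < 2 (316.9 mm) < 5 (375.4 mm) < 4 (414.4 mm)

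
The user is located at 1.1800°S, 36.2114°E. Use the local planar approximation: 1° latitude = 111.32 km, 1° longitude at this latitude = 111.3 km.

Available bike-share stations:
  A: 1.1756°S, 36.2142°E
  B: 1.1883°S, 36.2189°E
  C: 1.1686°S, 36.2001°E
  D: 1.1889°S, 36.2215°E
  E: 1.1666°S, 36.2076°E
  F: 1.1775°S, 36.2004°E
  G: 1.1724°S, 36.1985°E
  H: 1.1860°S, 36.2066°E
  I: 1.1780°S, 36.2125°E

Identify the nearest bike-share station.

Distances from 1.1800°S, 36.2114°E:
A: 0.5805 km
B: 1.2452 km
C: 1.7867 km
D: 1.4984 km
E: 1.5505 km
F: 1.2555 km
G: 1.6665 km
H: 0.8553 km
I: 0.2541 km
Minimum: I at 0.2541 km.

I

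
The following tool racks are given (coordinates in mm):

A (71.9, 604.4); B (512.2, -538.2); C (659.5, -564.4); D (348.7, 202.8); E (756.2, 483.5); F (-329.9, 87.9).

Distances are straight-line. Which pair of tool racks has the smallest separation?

B and C

Pairwise distances:
A–B: 1224.5 mm
A–C: 1308.2 mm
A–D: 487.8 mm
A–E: 694.9 mm
A–F: 654.4 mm
B–C: 149.6 mm
B–D: 758.8 mm
B–E: 1050.4 mm
B–F: 1049.3 mm
C–D: 827.8 mm
C–E: 1052.4 mm
C–F: 1185.1 mm
D–E: 494.8 mm
D–F: 688.3 mm
E–F: 1155.9 mm
Closest pair: B–C at 149.6 mm.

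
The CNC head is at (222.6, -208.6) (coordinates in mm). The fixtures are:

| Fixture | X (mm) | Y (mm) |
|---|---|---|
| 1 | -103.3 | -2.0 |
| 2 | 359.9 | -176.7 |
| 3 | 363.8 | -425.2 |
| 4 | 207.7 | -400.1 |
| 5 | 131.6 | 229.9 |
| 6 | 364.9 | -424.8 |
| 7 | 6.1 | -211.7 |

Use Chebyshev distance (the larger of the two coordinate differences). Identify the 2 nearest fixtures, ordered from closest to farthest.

Distances from (222.6, -208.6):
1: max(|-325.9|, |206.6|) = 325.9 mm
2: max(|137.3|, |31.9|) = 137.3 mm
3: max(|141.2|, |-216.6|) = 216.6 mm
4: max(|-14.9|, |-191.5|) = 191.5 mm
5: max(|-91.0|, |438.5|) = 438.5 mm
6: max(|142.3|, |-216.2|) = 216.2 mm
7: max(|-216.5|, |-3.1|) = 216.5 mm
Sorted: 2 (137.3 mm) < 4 (191.5 mm) < 6 (216.2 mm) < 7 (216.5 mm) < …

2, 4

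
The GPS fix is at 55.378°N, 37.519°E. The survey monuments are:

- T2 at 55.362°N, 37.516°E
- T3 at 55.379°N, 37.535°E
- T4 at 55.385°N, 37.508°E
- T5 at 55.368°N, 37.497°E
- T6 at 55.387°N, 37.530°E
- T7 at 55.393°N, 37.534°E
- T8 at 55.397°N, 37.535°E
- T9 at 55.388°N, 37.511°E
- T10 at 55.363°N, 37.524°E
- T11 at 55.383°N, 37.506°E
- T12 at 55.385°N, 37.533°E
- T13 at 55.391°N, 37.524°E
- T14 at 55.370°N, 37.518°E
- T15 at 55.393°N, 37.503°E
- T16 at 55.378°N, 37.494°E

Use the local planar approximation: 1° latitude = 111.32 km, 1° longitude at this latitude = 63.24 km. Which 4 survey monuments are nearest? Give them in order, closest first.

T14, T11, T3, T4

Distances from 55.378°N, 37.519°E:
T2: 1.791 km
T3: 1.018 km
T4: 1.045 km
T5: 1.782 km
T6: 1.220 km
T7: 1.920 km
T8: 2.345 km
T9: 1.223 km
T10: 1.699 km
T11: 0.993 km
T12: 1.179 km
T13: 1.481 km
T14: 0.893 km
T15: 1.952 km
T16: 1.581 km
Sorted: T14 (0.893 km) < T11 (0.993 km) < T3 (1.018 km) < T4 (1.045 km) < T12 (1.179 km) < T6 (1.220 km) < …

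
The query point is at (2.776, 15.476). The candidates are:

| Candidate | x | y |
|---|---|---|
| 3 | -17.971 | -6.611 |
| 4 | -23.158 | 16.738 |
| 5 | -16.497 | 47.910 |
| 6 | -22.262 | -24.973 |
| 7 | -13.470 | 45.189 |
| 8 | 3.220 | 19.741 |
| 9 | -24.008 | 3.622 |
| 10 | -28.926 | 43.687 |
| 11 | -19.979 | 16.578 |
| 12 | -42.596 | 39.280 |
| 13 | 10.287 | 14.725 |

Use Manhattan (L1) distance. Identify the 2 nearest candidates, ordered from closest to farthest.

8, 13

Distances from (2.776, 15.476):
3: |-20.747| + |-22.087| = 20.747 + 22.087 = 42.834
4: |-25.934| + |1.262| = 25.934 + 1.262 = 27.196
5: |-19.273| + |32.434| = 19.273 + 32.434 = 51.707
6: |-25.038| + |-40.449| = 25.038 + 40.449 = 65.487
7: |-16.246| + |29.713| = 16.246 + 29.713 = 45.959
8: |0.444| + |4.265| = 0.444 + 4.265 = 4.709
9: |-26.784| + |-11.854| = 26.784 + 11.854 = 38.638
10: |-31.702| + |28.211| = 31.702 + 28.211 = 59.913
11: |-22.755| + |1.102| = 22.755 + 1.102 = 23.857
12: |-45.372| + |23.804| = 45.372 + 23.804 = 69.176
13: |7.511| + |-0.751| = 7.511 + 0.751 = 8.262
Sorted: 8 (4.709) < 13 (8.262) < 11 (23.857) < 4 (27.196) < …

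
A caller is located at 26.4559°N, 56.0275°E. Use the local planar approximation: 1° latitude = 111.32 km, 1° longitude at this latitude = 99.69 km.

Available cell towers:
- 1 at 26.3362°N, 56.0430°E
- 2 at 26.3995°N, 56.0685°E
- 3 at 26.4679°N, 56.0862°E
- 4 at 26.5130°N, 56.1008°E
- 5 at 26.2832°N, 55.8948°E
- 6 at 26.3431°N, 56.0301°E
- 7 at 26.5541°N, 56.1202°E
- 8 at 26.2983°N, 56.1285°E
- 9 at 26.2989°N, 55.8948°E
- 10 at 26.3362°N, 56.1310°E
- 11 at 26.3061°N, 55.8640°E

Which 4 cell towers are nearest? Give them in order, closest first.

3, 2, 4, 6

Distances from 26.4559°N, 56.0275°E:
1: 13.4143 km
2: 7.4917 km
3: 6.0023 km
4: 9.6850 km
5: 23.3367 km
6: 12.5596 km
7: 14.3144 km
8: 20.2280 km
9: 21.9193 km
10: 16.8527 km
11: 23.3184 km
Sorted: 3 (6.0023 km) < 2 (7.4917 km) < 4 (9.6850 km) < 6 (12.5596 km) < 1 (13.4143 km) < 7 (14.3144 km) < …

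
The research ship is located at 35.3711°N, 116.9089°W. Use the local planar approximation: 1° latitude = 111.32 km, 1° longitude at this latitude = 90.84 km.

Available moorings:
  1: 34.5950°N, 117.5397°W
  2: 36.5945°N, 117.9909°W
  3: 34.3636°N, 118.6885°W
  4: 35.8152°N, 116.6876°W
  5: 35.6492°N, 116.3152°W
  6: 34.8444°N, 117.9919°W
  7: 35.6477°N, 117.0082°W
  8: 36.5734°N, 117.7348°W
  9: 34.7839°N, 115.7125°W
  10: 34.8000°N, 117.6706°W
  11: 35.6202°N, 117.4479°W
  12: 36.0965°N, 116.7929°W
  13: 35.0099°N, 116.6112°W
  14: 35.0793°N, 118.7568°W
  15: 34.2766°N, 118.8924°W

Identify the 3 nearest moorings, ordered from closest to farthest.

7, 13, 4

Distances from 35.3711°N, 116.9089°W:
1: √((-0.7761·111.32)² + (-0.6308·90.84)²) = √(7464.174126 + 3283.504535) = 103.6710 km
2: √((1.2234·111.32)² + (-1.0820·90.84)²) = √(18547.413215 + 9660.703932) = 167.9527 km
3: √((-1.0075·111.32)² + (-1.7796·90.84)²) = √(12578.721594 + 26133.588310) = 196.7544 km
4: √((0.4441·111.32)² + (0.2213·90.84)²) = √(2444.037930 + 404.126267) = 53.3682 km
5: √((0.2781·111.32)² + (0.5937·90.84)²) = √(958.403460 + 2908.629128) = 62.1855 km
6: √((-0.5267·111.32)² + (-1.0830·90.84)²) = √(3437.740036 + 9678.569307) = 114.5265 km
7: √((0.2766·111.32)² + (-0.0993·90.84)²) = √(948.092578 + 81.367833) = 32.0852 km
8: √((1.2023·111.32)² + (-0.8259·90.84)²) = √(17913.155236 + 5628.714013) = 153.4336 km
9: √((-0.5872·111.32)² + (1.1964·90.84)²) = √(4272.858285 + 11811.554544) = 126.8243 km
10: √((-0.5711·111.32)² + (-0.7617·90.84)²) = √(4041.761807 + 4787.647447) = 93.9649 km
11: √((0.2491·111.32)² + (-0.5390·90.84)²) = √(768.942474 + 2397.351867) = 56.2698 km
12: √((0.7254·111.32)² + (0.1160·90.84)²) = √(6520.809274 + 111.037642) = 81.4362 km
13: √((-0.3612·111.32)² + (0.2977·90.84)²) = √(1616.746311 + 731.327527) = 48.4569 km
14: √((-0.2918·111.32)² + (-1.8479·90.84)²) = √(1055.156723 + 28178.066000) = 170.9773 km
15: √((-1.0945·111.32)² + (-1.9835·90.84)²) = √(14844.922243 + 32465.243212) = 217.5090 km
Sorted: 7 (32.0852 km) < 13 (48.4569 km) < 4 (53.3682 km) < 11 (56.2698 km) < 5 (62.1855 km) < …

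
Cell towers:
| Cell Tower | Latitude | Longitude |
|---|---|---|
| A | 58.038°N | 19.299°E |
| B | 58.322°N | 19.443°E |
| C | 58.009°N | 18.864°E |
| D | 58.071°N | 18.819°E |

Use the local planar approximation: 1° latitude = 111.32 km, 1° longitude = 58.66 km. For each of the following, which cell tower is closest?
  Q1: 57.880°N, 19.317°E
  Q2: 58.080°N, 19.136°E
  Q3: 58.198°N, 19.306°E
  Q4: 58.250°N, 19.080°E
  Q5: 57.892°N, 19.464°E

Q1→A; Q2→A; Q3→B; Q4→B; Q5→A

Q1 at 57.880°N, 19.317°E:
  A: 17.620 km
  B: 49.755 km
  C: 30.205 km
  D: 36.131 km
  → nearest: A (17.620 km)
Q2 at 58.080°N, 19.136°E:
  A: 10.643 km
  B: 32.404 km
  C: 17.806 km
  D: 18.622 km
  → nearest: A (10.643 km)
Q3 at 58.198°N, 19.306°E:
  A: 17.816 km
  B: 15.973 km
  C: 33.390 km
  D: 31.874 km
  → nearest: B (15.973 km)
Q4 at 58.250°N, 19.080°E:
  A: 26.870 km
  B: 22.752 km
  C: 29.670 km
  D: 25.129 km
  → nearest: B (22.752 km)
Q5 at 57.892°N, 19.464°E:
  A: 18.916 km
  B: 47.883 km
  C: 37.529 km
  D: 42.762 km
  → nearest: A (18.916 km)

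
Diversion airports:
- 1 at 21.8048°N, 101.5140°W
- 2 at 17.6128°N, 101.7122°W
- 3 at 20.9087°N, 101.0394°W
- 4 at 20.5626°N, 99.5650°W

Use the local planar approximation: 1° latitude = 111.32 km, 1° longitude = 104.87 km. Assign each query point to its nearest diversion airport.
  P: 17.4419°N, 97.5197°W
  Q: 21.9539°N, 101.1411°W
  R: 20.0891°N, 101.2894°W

P at 17.4419°N, 97.5197°W:
  1: 641.3622 km
  2: 440.0789 km
  3: 534.0228 km
  4: 408.2774 km
  → nearest: 4 (408.2774 km)
Q at 21.9539°N, 101.1411°W:
  1: 42.4826 km
  2: 486.9484 km
  3: 116.8395 km
  4: 226.5105 km
  → nearest: 1 (42.4826 km)
R at 20.0891°N, 101.2894°W:
  1: 192.4386 km
  2: 279.2048 km
  3: 94.9300 km
  4: 188.3631 km
  → nearest: 3 (94.9300 km)

P→4; Q→1; R→3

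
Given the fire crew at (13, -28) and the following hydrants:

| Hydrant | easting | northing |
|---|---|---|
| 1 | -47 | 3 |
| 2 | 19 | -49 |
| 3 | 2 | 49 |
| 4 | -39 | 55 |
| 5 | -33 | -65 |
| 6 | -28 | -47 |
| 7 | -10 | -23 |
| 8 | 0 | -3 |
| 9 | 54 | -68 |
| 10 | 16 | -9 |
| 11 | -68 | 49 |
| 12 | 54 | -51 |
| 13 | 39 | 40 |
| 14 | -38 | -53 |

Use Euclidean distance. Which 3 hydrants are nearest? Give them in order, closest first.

Distances from (13, -28):
1: 67.5
2: 21.8
3: 77.8
4: 97.9
5: 59.0
6: 45.2
7: 23.5
8: 28.2
9: 57.3
10: 19.2
11: 111.8
12: 47.0
13: 72.8
14: 56.8
Sorted: 10 (19.2) < 2 (21.8) < 7 (23.5) < 8 (28.2) < 6 (45.2) < …

10, 2, 7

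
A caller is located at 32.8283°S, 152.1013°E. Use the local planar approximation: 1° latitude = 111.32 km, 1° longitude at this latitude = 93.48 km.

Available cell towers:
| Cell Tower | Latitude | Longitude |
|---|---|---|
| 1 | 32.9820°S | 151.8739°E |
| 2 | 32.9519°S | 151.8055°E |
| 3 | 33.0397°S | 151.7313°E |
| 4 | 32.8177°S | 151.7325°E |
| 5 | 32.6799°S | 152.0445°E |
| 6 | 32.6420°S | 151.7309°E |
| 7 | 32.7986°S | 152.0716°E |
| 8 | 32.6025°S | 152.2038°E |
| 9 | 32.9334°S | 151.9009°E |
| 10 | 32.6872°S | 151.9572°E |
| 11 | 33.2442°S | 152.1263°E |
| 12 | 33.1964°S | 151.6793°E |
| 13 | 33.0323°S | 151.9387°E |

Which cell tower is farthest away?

12

Distances from 32.8283°S, 152.1013°E:
1: 27.2878 km
2: 30.8855 km
3: 41.8343 km
4: 34.4956 km
5: 17.3522 km
6: 40.3608 km
7: 4.3173 km
8: 26.9004 km
9: 22.0867 km
10: 20.6923 km
11: 46.3569 km
12: 56.8796 km
13: 27.3267 km
Maximum: 12 at 56.8796 km.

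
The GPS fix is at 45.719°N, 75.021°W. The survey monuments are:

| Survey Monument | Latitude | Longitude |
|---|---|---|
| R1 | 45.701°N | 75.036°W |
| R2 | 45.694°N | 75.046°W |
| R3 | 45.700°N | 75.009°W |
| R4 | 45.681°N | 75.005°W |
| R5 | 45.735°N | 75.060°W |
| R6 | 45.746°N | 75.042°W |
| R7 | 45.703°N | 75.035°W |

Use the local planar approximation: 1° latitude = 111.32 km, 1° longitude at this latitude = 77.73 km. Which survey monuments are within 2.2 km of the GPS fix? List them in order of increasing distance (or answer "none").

Distances from 45.719°N, 75.021°W:
R1: √((-0.018·111.32)² + (-0.015·77.73)²) = √(4.01505 + 1.35944) = 2.318 km
R2: √((-0.025·111.32)² + (-0.025·77.73)²) = √(7.74509 + 3.77622) = 3.394 km
R3: √((-0.019·111.32)² + (0.012·77.73)²) = √(4.47356 + 0.87004) = 2.312 km
R4: √((-0.038·111.32)² + (0.016·77.73)²) = √(17.89425 + 1.54674) = 4.409 km
R5: √((0.016·111.32)² + (-0.039·77.73)²) = √(3.17239 + 9.18981) = 3.516 km
R6: √((0.027·111.32)² + (-0.021·77.73)²) = √(9.03387 + 2.66450) = 3.420 km
R7: √((-0.016·111.32)² + (-0.014·77.73)²) = √(3.17239 + 1.18422) = 2.087 km
Threshold 2.2 km: R7 (2.087 km) is within range.

R7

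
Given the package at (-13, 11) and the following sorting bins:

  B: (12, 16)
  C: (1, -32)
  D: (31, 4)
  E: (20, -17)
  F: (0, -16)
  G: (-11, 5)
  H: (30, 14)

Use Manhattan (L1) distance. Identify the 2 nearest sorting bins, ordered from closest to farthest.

G, B

Distances from (-13, 11):
B: |25| + |5| = 25 + 5 = 30
C: |14| + |-43| = 14 + 43 = 57
D: |44| + |-7| = 44 + 7 = 51
E: |33| + |-28| = 33 + 28 = 61
F: |13| + |-27| = 13 + 27 = 40
G: |2| + |-6| = 2 + 6 = 8
H: |43| + |3| = 43 + 3 = 46
Sorted: G (8) < B (30) < F (40) < H (46) < …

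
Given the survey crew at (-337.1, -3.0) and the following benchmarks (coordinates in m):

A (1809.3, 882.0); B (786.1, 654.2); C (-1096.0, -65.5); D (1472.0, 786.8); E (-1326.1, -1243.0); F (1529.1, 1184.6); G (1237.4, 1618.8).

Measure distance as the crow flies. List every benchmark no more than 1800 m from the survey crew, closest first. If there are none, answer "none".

C, B, E

Distances from (-337.1, -3.0):
A: 2321.7 m
B: 1301.3 m
C: 761.5 m
D: 1974.0 m
E: 1586.1 m
F: 2212.0 m
G: 2260.4 m
Threshold 1800 m: C (761.5 m), B (1301.3 m), E (1586.1 m) are within range.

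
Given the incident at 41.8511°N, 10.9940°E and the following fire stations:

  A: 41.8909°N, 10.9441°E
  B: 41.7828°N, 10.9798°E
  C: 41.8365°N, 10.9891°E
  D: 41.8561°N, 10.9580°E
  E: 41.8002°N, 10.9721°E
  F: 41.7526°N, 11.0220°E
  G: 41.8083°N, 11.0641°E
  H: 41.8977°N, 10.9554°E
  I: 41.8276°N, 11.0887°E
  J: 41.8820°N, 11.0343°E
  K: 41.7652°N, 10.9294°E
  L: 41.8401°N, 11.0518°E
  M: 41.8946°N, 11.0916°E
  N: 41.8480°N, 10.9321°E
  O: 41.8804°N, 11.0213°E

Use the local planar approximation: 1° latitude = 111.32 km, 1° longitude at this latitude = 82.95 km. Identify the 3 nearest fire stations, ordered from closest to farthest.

Distances from 41.8511°N, 10.9940°E:
A: √((0.0398·111.32)² + (-0.0499·82.95)²) = √(19.629649 + 17.133018) = 6.0632 km
B: √((-0.0683·111.32)² + (-0.0142·82.95)²) = √(57.807981 + 1.387425) = 7.6939 km
C: √((-0.0146·111.32)² + (-0.0049·82.95)²) = √(2.641509 + 0.165206) = 1.6753 km
D: √((0.0050·111.32)² + (-0.0360·82.95)²) = √(0.309804 + 8.917390) = 3.0376 km
E: √((-0.0509·111.32)² + (-0.0219·82.95)²) = √(32.105686 + 3.300054) = 5.9503 km
F: √((-0.0985·111.32)² + (0.0280·82.95)²) = √(120.231664 + 5.394471) = 11.2083 km
G: √((-0.0428·111.32)² + (0.0701·82.95)²) = √(22.700422 + 33.811841) = 7.5175 km
H: √((0.0466·111.32)² + (-0.0386·82.95)²) = √(26.910281 + 10.251971) = 6.0961 km
I: √((-0.0235·111.32)² + (0.0947·82.95)²) = √(6.843561 + 61.706759) = 8.2795 km
J: √((0.0309·111.32)² + (0.0403·82.95)²) = √(11.832141 + 11.174880) = 4.7966 km
K: √((-0.0859·111.32)² + (-0.0646·82.95)²) = √(91.439264 + 28.714272) = 10.9615 km
L: √((-0.0110·111.32)² + (0.0578·82.95)²) = √(1.499449 + 22.987326) = 4.9484 km
M: √((0.0435·111.32)² + (0.0976·82.95)²) = √(23.449031 + 65.543921) = 9.4336 km
N: √((-0.0031·111.32)² + (-0.0619·82.95)²) = √(0.119088 + 26.364169) = 5.1462 km
O: √((0.0293·111.32)² + (0.0273·82.95)²) = √(10.638530 + 5.128119) = 3.9707 km
Sorted: C (1.6753 km) < D (3.0376 km) < O (3.9707 km) < J (4.7966 km) < L (4.9484 km) < …

C, D, O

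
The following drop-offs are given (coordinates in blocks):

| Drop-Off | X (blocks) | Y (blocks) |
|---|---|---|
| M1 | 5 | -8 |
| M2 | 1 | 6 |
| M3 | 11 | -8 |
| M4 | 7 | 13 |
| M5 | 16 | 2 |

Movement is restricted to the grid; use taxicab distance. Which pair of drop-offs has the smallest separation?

M1 and M3

Pairwise distances:
M1–M2: 18 blocks
M1–M3: 6 blocks
M1–M4: 23 blocks
M1–M5: 21 blocks
M2–M3: 24 blocks
M2–M4: 13 blocks
M2–M5: 19 blocks
M3–M4: 25 blocks
M3–M5: 15 blocks
M4–M5: 20 blocks
Closest pair: M1–M3 at 6 blocks.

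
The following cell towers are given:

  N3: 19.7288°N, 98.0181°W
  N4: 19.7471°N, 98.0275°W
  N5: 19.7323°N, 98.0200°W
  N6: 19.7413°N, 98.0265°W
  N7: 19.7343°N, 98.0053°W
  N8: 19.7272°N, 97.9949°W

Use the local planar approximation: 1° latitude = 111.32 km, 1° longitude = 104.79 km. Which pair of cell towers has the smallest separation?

Pairwise distances:
N3–N5: √((0.0035·111.32)² + (-0.0019·104.79)²) = √(0.151804 + 0.039641) = 0.4375 km
N4–N6: √((-0.0058·111.32)² + (0.0010·104.79)²) = √(0.416872 + 0.010981) = 0.6541 km
N5–N6: √((0.0090·111.32)² + (-0.0065·104.79)²) = √(1.003764 + 0.463945) = 1.2115 km
N7–N8: √((-0.0071·111.32)² + (0.0104·104.79)²) = √(0.624688 + 1.187699) = 1.3462 km
N3–N7: √((0.0055·111.32)² + (0.0128·104.79)²) = √(0.374862 + 1.799118) = 1.4744 km
N5–N7: √((0.0020·111.32)² + (0.0147·104.79)²) = √(0.049569 + 2.372872) = 1.5564 km
N3–N6: √((0.0125·111.32)² + (-0.0084·104.79)²) = √(1.936272 + 0.774815) = 1.6465 km
N4–N5: √((-0.0148·111.32)² + (0.0075·104.79)²) = √(2.714375 + 0.617678) = 1.8254 km
N3–N4: √((0.0183·111.32)² + (-0.0094·104.79)²) = √(4.150005 + 0.970276) = 2.2628 km
N6–N7: √((-0.0070·111.32)² + (0.0212·104.79)²) = √(0.607215 + 4.935276) = 2.3542 km
N3–N8: √((-0.0016·111.32)² + (0.0232·104.79)²) = √(0.031724 + 5.910383) = 2.4376 km
N5–N8: √((-0.0051·111.32)² + (0.0251·104.79)²) = √(0.322320 + 6.918105) = 2.6908 km
N4–N7: √((-0.0128·111.32)² + (0.0222·104.79)²) = √(2.030329 + 5.411848) = 2.7280 km
N6–N8: √((-0.0141·111.32)² + (0.0316·104.79)²) = √(2.463682 + 10.965132) = 3.6645 km
N4–N8: √((-0.0199·111.32)² + (0.0326·104.79)²) = √(4.907412 + 11.670108) = 4.0716 km
Closest pair: N3–N5 at 0.4375 km.

N3 and N5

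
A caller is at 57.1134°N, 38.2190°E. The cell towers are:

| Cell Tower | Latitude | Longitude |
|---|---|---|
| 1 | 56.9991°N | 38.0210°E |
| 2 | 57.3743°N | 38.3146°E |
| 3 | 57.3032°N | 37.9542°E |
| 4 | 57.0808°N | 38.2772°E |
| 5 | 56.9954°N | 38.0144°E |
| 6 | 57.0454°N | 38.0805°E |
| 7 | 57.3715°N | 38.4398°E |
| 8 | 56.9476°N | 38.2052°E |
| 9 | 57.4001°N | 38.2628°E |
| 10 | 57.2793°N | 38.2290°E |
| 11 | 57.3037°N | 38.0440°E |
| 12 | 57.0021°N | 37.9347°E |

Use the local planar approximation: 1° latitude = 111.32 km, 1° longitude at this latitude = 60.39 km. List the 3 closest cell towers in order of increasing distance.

4, 6, 1

Distances from 57.1134°N, 38.2190°E:
1: 17.4606 km
2: 29.6116 km
3: 26.4978 km
4: 5.0520 km
5: 18.0337 km
6: 11.2809 km
7: 31.6750 km
8: 18.4757 km
9: 32.0249 km
10: 18.4779 km
11: 23.6740 km
12: 21.1726 km
Sorted: 4 (5.0520 km) < 6 (11.2809 km) < 1 (17.4606 km) < 5 (18.0337 km) < 8 (18.4757 km) < …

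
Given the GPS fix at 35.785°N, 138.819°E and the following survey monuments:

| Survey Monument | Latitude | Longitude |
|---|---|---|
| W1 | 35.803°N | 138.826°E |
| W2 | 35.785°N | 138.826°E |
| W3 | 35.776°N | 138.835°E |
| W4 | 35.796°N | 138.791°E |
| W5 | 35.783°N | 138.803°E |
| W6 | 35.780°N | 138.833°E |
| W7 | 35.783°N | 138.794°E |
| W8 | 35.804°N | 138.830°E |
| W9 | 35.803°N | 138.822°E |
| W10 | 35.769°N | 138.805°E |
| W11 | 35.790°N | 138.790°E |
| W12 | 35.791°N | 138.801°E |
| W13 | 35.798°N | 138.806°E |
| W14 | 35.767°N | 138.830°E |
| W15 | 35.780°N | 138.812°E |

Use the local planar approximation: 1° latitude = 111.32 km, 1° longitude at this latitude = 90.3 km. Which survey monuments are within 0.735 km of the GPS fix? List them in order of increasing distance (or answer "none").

Distances from 35.785°N, 138.819°E:
W1: √((0.018·111.32)² + (0.007·90.3)²) = √(4.01505 + 0.39955) = 2.101 km
W2: √((0.000·111.32)² + (0.007·90.3)²) = √(0.00000 + 0.39955) = 0.632 km
W3: √((-0.009·111.32)² + (0.016·90.3)²) = √(1.00376 + 2.08745) = 1.758 km
W4: √((0.011·111.32)² + (-0.028·90.3)²) = √(1.49945 + 6.39281) = 2.809 km
W5: √((-0.002·111.32)² + (-0.016·90.3)²) = √(0.04957 + 2.08745) = 1.462 km
W6: √((-0.005·111.32)² + (0.014·90.3)²) = √(0.30980 + 1.59820) = 1.381 km
W7: √((-0.002·111.32)² + (-0.025·90.3)²) = √(0.04957 + 5.09631) = 2.268 km
W8: √((0.019·111.32)² + (0.011·90.3)²) = √(4.47356 + 0.98664) = 2.337 km
W9: √((0.018·111.32)² + (0.003·90.3)²) = √(4.01505 + 0.07339) = 2.022 km
W10: √((-0.016·111.32)² + (-0.014·90.3)²) = √(3.17239 + 1.59820) = 2.184 km
W11: √((0.005·111.32)² + (-0.029·90.3)²) = √(0.30980 + 6.85759) = 2.677 km
W12: √((0.006·111.32)² + (-0.018·90.3)²) = √(0.44612 + 2.64193) = 1.757 km
W13: √((0.013·111.32)² + (-0.013·90.3)²) = √(2.09427 + 1.37804) = 1.863 km
W14: √((-0.018·111.32)² + (0.011·90.3)²) = √(4.01505 + 0.98664) = 2.236 km
W15: √((-0.005·111.32)² + (-0.007·90.3)²) = √(0.30980 + 0.39955) = 0.842 km
Threshold 0.735 km: W2 (0.632 km) is within range.

W2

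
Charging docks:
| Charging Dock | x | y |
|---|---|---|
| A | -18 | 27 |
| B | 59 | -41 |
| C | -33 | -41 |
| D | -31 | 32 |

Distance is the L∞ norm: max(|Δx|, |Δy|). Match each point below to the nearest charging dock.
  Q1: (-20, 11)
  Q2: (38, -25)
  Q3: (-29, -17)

Q1→A; Q2→B; Q3→C

Q1 at (-20, 11):
  A: 16
  B: 79
  C: 52
  D: 21
  → nearest: A (16)
Q2 at (38, -25):
  A: 56
  B: 21
  C: 71
  D: 69
  → nearest: B (21)
Q3 at (-29, -17):
  A: 44
  B: 88
  C: 24
  D: 49
  → nearest: C (24)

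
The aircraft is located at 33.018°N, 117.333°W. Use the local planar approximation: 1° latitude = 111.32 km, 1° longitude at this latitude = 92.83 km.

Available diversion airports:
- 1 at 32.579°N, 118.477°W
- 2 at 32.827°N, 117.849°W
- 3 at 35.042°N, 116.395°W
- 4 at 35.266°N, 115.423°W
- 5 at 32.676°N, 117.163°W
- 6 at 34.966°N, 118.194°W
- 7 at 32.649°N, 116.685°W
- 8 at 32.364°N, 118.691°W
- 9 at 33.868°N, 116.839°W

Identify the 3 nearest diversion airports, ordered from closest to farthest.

Distances from 33.018°N, 117.333°W:
1: 116.902 km
2: 52.407 km
3: 241.552 km
4: 306.694 km
5: 41.213 km
6: 231.112 km
7: 72.841 km
8: 145.576 km
9: 105.149 km
Sorted: 5 (41.213 km) < 2 (52.407 km) < 7 (72.841 km) < 9 (105.149 km) < 1 (116.902 km) < …

5, 2, 7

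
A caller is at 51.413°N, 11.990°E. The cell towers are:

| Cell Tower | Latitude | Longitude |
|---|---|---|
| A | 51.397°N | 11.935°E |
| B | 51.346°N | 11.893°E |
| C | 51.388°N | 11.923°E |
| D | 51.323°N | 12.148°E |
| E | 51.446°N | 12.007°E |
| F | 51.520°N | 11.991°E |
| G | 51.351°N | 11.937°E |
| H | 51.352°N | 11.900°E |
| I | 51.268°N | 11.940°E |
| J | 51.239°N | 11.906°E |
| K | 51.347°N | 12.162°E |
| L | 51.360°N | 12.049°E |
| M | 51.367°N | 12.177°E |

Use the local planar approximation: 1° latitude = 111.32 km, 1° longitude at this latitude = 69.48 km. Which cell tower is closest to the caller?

Distances from 51.413°N, 11.990°E:
A: 4.216 km
B: 10.052 km
C: 5.424 km
D: 14.862 km
E: 3.859 km
F: 11.911 km
G: 7.823 km
H: 9.231 km
I: 16.511 km
J: 20.230 km
K: 14.028 km
L: 7.184 km
M: 13.965 km
Minimum: E at 3.859 km.

E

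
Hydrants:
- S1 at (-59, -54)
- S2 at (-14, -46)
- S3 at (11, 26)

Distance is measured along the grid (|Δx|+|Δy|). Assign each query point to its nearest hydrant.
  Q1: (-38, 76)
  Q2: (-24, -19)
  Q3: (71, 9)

Q1→S3; Q2→S2; Q3→S3

Q1 at (-38, 76):
  S1: |-21| + |-130| = 21 + 130 = 151
  S2: |24| + |-122| = 24 + 122 = 146
  S3: |49| + |-50| = 49 + 50 = 99
  → nearest: S3 (99)
Q2 at (-24, -19):
  S1: |-35| + |-35| = 35 + 35 = 70
  S2: |10| + |-27| = 10 + 27 = 37
  S3: |35| + |45| = 35 + 45 = 80
  → nearest: S2 (37)
Q3 at (71, 9):
  S1: |-130| + |-63| = 130 + 63 = 193
  S2: |-85| + |-55| = 85 + 55 = 140
  S3: |-60| + |17| = 60 + 17 = 77
  → nearest: S3 (77)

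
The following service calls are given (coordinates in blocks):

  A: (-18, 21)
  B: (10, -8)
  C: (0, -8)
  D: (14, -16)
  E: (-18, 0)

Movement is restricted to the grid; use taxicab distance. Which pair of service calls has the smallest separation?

B and C

Pairwise distances:
B–C: |-10| + |0| = 10 + 0 = 10 blocks
B–D: |4| + |-8| = 4 + 8 = 12 blocks
A–E: |0| + |-21| = 0 + 21 = 21 blocks
C–D: |14| + |-8| = 14 + 8 = 22 blocks
C–E: |-18| + |8| = 18 + 8 = 26 blocks
B–E: |-28| + |8| = 28 + 8 = 36 blocks
A–C: |18| + |-29| = 18 + 29 = 47 blocks
D–E: |-32| + |16| = 32 + 16 = 48 blocks
A–B: |28| + |-29| = 28 + 29 = 57 blocks
A–D: |32| + |-37| = 32 + 37 = 69 blocks
Closest pair: B–C at 10 blocks.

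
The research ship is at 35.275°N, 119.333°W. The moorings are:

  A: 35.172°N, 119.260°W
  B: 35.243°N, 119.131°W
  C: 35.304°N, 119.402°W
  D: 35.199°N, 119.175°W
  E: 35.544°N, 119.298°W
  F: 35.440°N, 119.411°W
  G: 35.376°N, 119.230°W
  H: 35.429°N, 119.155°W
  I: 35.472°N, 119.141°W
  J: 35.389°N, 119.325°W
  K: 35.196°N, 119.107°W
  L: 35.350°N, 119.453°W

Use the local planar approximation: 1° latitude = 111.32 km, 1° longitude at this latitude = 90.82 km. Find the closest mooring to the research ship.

Distances from 35.275°N, 119.333°W:
A: √((-0.103·111.32)² + (0.073·90.82)²) = √(131.46824 + 43.95504) = 13.245 km
B: √((-0.032·111.32)² + (0.202·90.82)²) = √(12.68955 + 336.56251) = 18.688 km
C: √((0.029·111.32)² + (-0.069·90.82)²) = √(10.42179 + 39.27002) = 7.049 km
D: √((-0.076·111.32)² + (0.158·90.82)²) = √(71.57701 + 205.90987) = 16.658 km
E: √((0.269·111.32)² + (0.035·90.82)²) = √(896.70782 + 10.10413) = 30.113 km
F: √((0.165·111.32)² + (-0.078·90.82)²) = √(337.37608 + 50.18249) = 19.687 km
G: √((0.101·111.32)² + (0.103·90.82)²) = √(126.41224 + 87.50592) = 14.626 km
H: √((0.154·111.32)² + (0.178·90.82)²) = √(293.89205 + 261.33826) = 23.563 km
I: √((0.197·111.32)² + (0.192·90.82)²) = √(480.92665 + 304.06431) = 28.018 km
J: √((0.114·111.32)² + (0.008·90.82)²) = √(161.04828 + 0.52789) = 12.711 km
K: √((-0.079·111.32)² + (0.226·90.82)²) = √(77.33936 + 421.28876) = 22.330 km
L: √((0.075·111.32)² + (-0.120·90.82)²) = √(69.70580 + 118.77512) = 13.729 km
Minimum: C at 7.049 km.

C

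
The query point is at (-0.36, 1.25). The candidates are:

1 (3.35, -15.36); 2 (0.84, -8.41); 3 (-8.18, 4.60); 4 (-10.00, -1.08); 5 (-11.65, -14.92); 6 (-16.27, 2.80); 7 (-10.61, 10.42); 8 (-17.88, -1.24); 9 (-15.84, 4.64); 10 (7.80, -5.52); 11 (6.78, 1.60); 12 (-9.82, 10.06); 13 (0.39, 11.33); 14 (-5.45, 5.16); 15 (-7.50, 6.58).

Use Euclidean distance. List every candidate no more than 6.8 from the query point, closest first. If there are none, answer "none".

Distances from (-0.36, 1.25):
1: 17.02
2: 9.73
3: 8.51
4: 9.92
5: 19.72
6: 15.99
7: 13.75
8: 17.70
9: 15.85
10: 10.60
11: 7.15
12: 12.93
13: 10.11
14: 6.42
15: 8.91
Threshold 6.8: 14 (6.42) is within range.

14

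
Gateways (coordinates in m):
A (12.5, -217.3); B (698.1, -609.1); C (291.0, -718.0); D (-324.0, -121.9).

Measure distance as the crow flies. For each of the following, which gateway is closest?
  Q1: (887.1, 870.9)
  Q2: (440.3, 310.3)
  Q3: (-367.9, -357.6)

Q1 at (887.1, 870.9):
  A: √((-874.6)² + (-1088.2)²) = √(764925.160 + 1184179.240) = 1396.1 m
  B: √((-189.0)² + (-1480.0)²) = √(35721.000 + 2190400.000) = 1492.0 m
  C: √((-596.1)² + (-1588.9)²) = √(355335.210 + 2524603.210) = 1697.0 m
  D: √((-1211.1)² + (-992.8)²) = √(1466763.210 + 985651.840) = 1566.0 m
  → nearest: A (1396.1 m)
Q2 at (440.3, 310.3):
  A: √((-427.8)² + (-527.6)²) = √(183012.840 + 278361.760) = 679.2 m
  B: √((257.8)² + (-919.4)²) = √(66460.840 + 845296.360) = 954.9 m
  C: √((-149.3)² + (-1028.3)²) = √(22290.490 + 1057400.890) = 1039.1 m
  D: √((-764.3)² + (-432.2)²) = √(584154.490 + 186796.840) = 878.0 m
  → nearest: A (679.2 m)
Q3 at (-367.9, -357.6):
  A: √((380.4)² + (140.3)²) = √(144704.160 + 19684.090) = 405.4 m
  B: √((1066.0)² + (-251.5)²) = √(1136356.000 + 63252.250) = 1095.3 m
  C: √((658.9)² + (-360.4)²) = √(434149.210 + 129888.160) = 751.0 m
  D: √((43.9)² + (235.7)²) = √(1927.210 + 55554.490) = 239.8 m
  → nearest: D (239.8 m)

Q1→A; Q2→A; Q3→D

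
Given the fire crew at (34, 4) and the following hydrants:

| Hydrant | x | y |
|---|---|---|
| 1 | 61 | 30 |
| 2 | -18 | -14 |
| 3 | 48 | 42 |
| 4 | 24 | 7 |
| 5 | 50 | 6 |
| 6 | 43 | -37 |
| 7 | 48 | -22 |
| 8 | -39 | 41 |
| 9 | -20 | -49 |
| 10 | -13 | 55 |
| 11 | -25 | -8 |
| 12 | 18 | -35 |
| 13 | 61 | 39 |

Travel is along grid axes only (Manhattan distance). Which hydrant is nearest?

4

Distances from (34, 4):
1: |27| + |26| = 27 + 26 = 53
2: |-52| + |-18| = 52 + 18 = 70
3: |14| + |38| = 14 + 38 = 52
4: |-10| + |3| = 10 + 3 = 13
5: |16| + |2| = 16 + 2 = 18
6: |9| + |-41| = 9 + 41 = 50
7: |14| + |-26| = 14 + 26 = 40
8: |-73| + |37| = 73 + 37 = 110
9: |-54| + |-53| = 54 + 53 = 107
10: |-47| + |51| = 47 + 51 = 98
11: |-59| + |-12| = 59 + 12 = 71
12: |-16| + |-39| = 16 + 39 = 55
13: |27| + |35| = 27 + 35 = 62
Minimum: 4 at 13.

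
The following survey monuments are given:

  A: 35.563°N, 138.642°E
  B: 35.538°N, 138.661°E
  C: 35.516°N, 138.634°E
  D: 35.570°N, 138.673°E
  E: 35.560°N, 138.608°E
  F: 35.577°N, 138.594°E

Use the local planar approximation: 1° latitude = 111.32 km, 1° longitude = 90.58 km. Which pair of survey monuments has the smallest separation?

Pairwise distances:
E–F: 2.278 km
A–D: 2.914 km
A–E: 3.098 km
A–B: 3.272 km
B–C: 3.461 km
B–D: 3.724 km
A–F: 4.619 km
A–C: 5.282 km
B–E: 5.389 km
C–E: 5.435 km
D–E: 5.992 km
C–D: 6.972 km
D–F: 7.198 km
B–F: 7.462 km
C–F: 7.697 km
Closest pair: E–F at 2.278 km.

E and F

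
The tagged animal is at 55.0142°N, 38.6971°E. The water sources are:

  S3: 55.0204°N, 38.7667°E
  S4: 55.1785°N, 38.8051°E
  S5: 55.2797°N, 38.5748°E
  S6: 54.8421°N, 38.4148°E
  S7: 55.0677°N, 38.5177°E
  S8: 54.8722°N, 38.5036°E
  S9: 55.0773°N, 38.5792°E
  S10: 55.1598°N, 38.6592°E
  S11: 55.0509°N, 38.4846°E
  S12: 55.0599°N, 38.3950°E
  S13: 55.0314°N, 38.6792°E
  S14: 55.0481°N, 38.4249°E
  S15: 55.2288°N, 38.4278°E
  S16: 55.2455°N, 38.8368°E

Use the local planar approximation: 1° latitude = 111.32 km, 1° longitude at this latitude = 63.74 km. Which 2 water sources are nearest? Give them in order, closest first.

S13, S3

Distances from 55.0142°N, 38.6971°E:
S3: √((0.0062·111.32)² + (0.0696·63.74)²) = √(0.476354 + 19.680793) = 4.4897 km
S4: √((0.1643·111.32)² + (0.1080·63.74)²) = √(334.519564 + 47.388355) = 19.5425 km
S5: √((0.2655·111.32)² + (-0.1223·63.74)²) = √(873.525216 + 60.768292) = 30.5662 km
S6: √((-0.1721·111.32)² + (-0.2823·63.74)²) = √(367.035554 + 323.776910) = 26.2833 km
S7: √((0.0535·111.32)² + (-0.1794·63.74)²) = √(35.469410 + 130.758219) = 12.8929 km
S8: √((-0.1420·111.32)² + (-0.1935·63.74)²) = √(249.875159 + 152.119909) = 20.0498 km
S9: √((0.0631·111.32)² + (-0.1179·63.74)²) = √(49.340678 + 56.474413) = 10.2866 km
S10: √((0.1456·111.32)² + (-0.0379·63.74)²) = √(262.705488 + 5.835829) = 16.3872 km
S11: √((0.0367·111.32)² + (-0.2125·63.74)²) = √(16.690853 + 183.460253) = 14.1475 km
S12: √((0.0457·111.32)² + (-0.3021·63.74)²) = √(25.880865 + 370.787913) = 19.9165 km
S13: √((0.0172·111.32)² + (-0.0179·63.74)²) = √(3.666091 + 1.301758) = 2.2289 km
S14: √((0.0339·111.32)² + (-0.2722·63.74)²) = √(14.241174 + 301.023472) = 17.7557 km
S15: √((0.2146·111.32)² + (-0.2693·63.74)²) = √(570.697317 + 294.643473) = 29.4167 km
S16: √((0.2313·111.32)² + (0.1397·63.74)²) = √(662.975777 + 79.289728) = 27.2446 km
Sorted: S13 (2.2289 km) < S3 (4.4897 km) < S9 (10.2866 km) < S7 (12.8929 km) < …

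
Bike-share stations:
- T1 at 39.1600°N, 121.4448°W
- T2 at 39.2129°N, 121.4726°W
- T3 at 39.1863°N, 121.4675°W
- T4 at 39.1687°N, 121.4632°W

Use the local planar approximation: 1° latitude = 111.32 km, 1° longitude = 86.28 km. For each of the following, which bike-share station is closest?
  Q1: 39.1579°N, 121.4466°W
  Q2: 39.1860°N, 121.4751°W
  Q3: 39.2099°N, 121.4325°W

Q1→T1; Q2→T3; Q3→T2

Q1 at 39.1579°N, 121.4466°W:
  T1: 0.2807 km
  T2: 6.5206 km
  T3: 3.6396 km
  T4: 1.8700 km
  → nearest: T1 (0.2807 km)
Q2 at 39.1860°N, 121.4751°W:
  T1: 3.9002 km
  T2: 3.0023 km
  T3: 0.6566 km
  T4: 2.1824 km
  → nearest: T3 (0.6566 km)
Q3 at 39.2099°N, 121.4325°W:
  T1: 5.6553 km
  T2: 3.4759 km
  T3: 4.0026 km
  T4: 5.2963 km
  → nearest: T2 (3.4759 km)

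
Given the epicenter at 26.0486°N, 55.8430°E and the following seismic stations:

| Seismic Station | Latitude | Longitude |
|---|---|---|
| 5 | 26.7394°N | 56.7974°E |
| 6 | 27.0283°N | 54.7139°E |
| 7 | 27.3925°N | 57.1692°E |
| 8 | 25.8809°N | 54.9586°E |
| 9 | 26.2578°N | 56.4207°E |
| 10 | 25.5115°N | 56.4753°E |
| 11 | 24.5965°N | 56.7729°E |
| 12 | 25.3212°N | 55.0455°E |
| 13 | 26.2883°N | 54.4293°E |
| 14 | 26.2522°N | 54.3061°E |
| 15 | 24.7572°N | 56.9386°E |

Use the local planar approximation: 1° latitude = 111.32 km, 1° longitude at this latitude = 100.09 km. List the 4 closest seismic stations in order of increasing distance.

9, 10, 8, 12

Distances from 26.0486°N, 55.8430°E:
5: √((0.6908·111.32)² + (0.9544·100.09)²) = √(5913.587853 + 9125.196807) = 122.6327 km
6: √((0.9797·111.32)² + (-1.1291·100.09)²) = √(11894.128097 + 12771.626029) = 157.0533 km
7: √((1.3439·111.32)² + (1.3262·100.09)²) = √(22381.042050 + 17619.737162) = 200.0019 km
8: √((-0.1677·111.32)² + (-0.8844·100.09)²) = √(348.507814 + 7835.718876) = 90.4667 km
9: √((0.2092·111.32)² + (0.5777·100.09)²) = √(542.337651 + 3343.382874) = 62.3355 km
10: √((-0.5371·111.32)² + (0.6323·100.09)²) = √(3574.840752 + 4005.232598) = 87.0636 km
11: √((-1.4521·111.32)² + (0.9299·100.09)²) = √(26130.002193 + 8662.711956) = 186.5281 km
12: √((-0.7274·111.32)² + (-0.7975·100.09)²) = √(6556.815883 + 6371.515764) = 113.7028 km
13: √((0.2397·111.32)² + (-1.4137·100.09)²) = √(712.004049 + 20021.466947) = 143.9912 km
14: √((0.2036·111.32)² + (-1.5369·100.09)²) = √(513.690983 + 23663.152342) = 155.4890 km
15: √((-1.2914·111.32)² + (1.0956·100.09)²) = √(20666.548875 + 12025.009431) = 180.8081 km
Sorted: 9 (62.3355 km) < 10 (87.0636 km) < 8 (90.4667 km) < 12 (113.7028 km) < 5 (122.6327 km) < 13 (143.9912 km) < …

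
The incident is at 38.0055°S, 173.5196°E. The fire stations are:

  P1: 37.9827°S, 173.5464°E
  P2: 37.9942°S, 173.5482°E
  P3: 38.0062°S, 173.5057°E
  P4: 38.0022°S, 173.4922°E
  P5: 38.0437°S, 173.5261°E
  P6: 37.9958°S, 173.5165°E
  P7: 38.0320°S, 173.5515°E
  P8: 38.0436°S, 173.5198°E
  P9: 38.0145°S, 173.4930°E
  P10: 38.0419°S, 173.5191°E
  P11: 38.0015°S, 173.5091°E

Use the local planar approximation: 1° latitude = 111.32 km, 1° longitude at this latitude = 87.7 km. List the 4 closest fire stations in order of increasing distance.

P11, P6, P3, P4

Distances from 38.0055°S, 173.5196°E:
P1: √((0.0228·111.32)² + (0.0268·87.7)²) = √(6.441931 + 5.524192) = 3.4592 km
P2: √((0.0113·111.32)² + (0.0286·87.7)²) = √(1.582353 + 6.291168) = 2.8060 km
P3: √((-0.0007·111.32)² + (-0.0139·87.7)²) = √(0.006072 + 1.486034) = 1.2215 km
P4: √((0.0033·111.32)² + (-0.0274·87.7)²) = √(0.134950 + 5.774313) = 2.4309 km
P5: √((-0.0382·111.32)² + (0.0065·87.7)²) = √(18.083110 + 0.324957) = 4.2905 km
P6: √((0.0097·111.32)² + (-0.0031·87.7)²) = √(1.165977 + 0.073913) = 1.1135 km
P7: √((-0.0265·111.32)² + (0.0319·87.7)²) = √(8.702382 + 7.826734) = 4.0656 km
P8: √((-0.0381·111.32)² + (0.0002·87.7)²) = √(17.988558 + 0.000308) = 4.2413 km
P9: √((-0.0090·111.32)² + (-0.0266·87.7)²) = √(1.003764 + 5.442049) = 2.5389 km
P10: √((-0.0364·111.32)² + (-0.0005·87.7)²) = √(16.419093 + 0.001923) = 4.0523 km
P11: √((0.0040·111.32)² + (-0.0105·87.7)²) = √(0.198274 + 0.847965) = 1.0229 km
Sorted: P11 (1.0229 km) < P6 (1.1135 km) < P3 (1.2215 km) < P4 (2.4309 km) < P9 (2.5389 km) < P2 (2.8060 km) < …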